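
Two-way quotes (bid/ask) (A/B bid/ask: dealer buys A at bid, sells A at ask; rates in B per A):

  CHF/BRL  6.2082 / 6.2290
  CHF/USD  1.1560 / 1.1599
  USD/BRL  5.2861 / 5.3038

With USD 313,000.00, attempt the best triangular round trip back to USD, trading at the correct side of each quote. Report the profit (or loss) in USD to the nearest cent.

Best loop USD → CHF → BRL → USD:
USD 313,000.00 ÷ 1.1599 (buy CHF at ask) = CHF 269,850.85
CHF 269,850.85 × 6.2082 (sell CHF at bid) = BRL 1,675,288.04
BRL 1,675,288.04 ÷ 5.3038 (buy USD at ask) = USD 315,865.61

Net profit: USD 2,865.61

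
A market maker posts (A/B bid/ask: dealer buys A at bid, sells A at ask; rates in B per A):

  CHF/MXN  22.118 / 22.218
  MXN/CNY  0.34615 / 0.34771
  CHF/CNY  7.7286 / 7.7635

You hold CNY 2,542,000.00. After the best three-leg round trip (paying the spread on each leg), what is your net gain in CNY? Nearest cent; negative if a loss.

Net profit: CNY 1,046.10

Best loop CNY → MXN → CHF → CNY:
CNY 2,542,000.00 ÷ 0.34771 (buy MXN at ask) = MXN 7,310,689.94
MXN 7,310,689.94 ÷ 22.218 (buy CHF at ask) = CHF 329,043.57
CHF 329,043.57 × 7.7286 (sell CHF at bid) = CNY 2,543,046.10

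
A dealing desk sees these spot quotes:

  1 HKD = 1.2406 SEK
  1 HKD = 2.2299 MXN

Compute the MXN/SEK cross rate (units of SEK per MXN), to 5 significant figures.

MXN/SEK = 0.55635

1 MXN ÷ 2.2299 = 0.448451 HKD
0.448451 HKD × 1.2406 = 0.556348 SEK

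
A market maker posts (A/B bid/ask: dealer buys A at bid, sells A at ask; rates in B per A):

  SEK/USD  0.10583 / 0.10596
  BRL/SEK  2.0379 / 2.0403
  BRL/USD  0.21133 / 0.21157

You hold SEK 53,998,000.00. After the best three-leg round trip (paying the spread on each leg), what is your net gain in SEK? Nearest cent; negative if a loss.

Best loop SEK → USD → BRL → SEK:
SEK 53,998,000.00 × 0.10583 (sell SEK at bid) = USD 5,714,608.34
USD 5,714,608.34 ÷ 0.21157 (buy BRL at ask) = BRL 27,010,485.13
BRL 27,010,485.13 × 2.0379 (sell BRL at bid) = SEK 55,044,667.66

Net profit: SEK 1,046,667.66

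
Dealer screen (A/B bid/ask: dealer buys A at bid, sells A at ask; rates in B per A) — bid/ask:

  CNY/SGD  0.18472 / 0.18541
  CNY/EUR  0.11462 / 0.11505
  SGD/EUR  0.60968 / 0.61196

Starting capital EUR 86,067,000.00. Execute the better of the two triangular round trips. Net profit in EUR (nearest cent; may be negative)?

Net profit: EUR 877,252.79

Best loop EUR → SGD → CNY → EUR:
EUR 86,067,000.00 ÷ 0.61196 (buy SGD at ask) = SGD 140,641,545.20
SGD 140,641,545.20 ÷ 0.18541 (buy CNY at ask) = CNY 758,543,472.30
CNY 758,543,472.30 × 0.11462 (sell CNY at bid) = EUR 86,944,252.79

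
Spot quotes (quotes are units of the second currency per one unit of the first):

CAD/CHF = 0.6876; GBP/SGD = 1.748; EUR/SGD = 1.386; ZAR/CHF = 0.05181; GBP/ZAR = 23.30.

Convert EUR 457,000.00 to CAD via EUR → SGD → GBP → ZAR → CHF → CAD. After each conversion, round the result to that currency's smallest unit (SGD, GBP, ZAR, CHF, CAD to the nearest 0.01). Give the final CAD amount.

CAD 636,167.74

EUR 457,000.00 × 1.386 = SGD 633,402.00
SGD 633,402.00 ÷ 1.748 = GBP 362,358.12
GBP 362,358.12 × 23.30 = ZAR 8,442,944.20
ZAR 8,442,944.20 × 0.05181 = CHF 437,428.94
CHF 437,428.94 ÷ 0.6876 = CAD 636,167.74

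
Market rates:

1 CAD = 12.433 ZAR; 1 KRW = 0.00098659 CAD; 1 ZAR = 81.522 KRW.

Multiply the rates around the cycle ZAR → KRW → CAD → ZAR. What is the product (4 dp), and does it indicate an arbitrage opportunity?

Around ZAR → KRW → CAD → ZAR: 1 × 81.522 × 0.00098659 × 12.433 = 0.999971
Product ≈ 1 (deviation 0.003%, within rounding noise).

1.0000 (no arbitrage)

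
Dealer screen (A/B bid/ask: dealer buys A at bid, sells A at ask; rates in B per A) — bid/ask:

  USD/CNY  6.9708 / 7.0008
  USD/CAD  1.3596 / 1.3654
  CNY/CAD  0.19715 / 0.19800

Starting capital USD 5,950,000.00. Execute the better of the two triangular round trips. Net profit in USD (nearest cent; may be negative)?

Net profit: USD 38,753.96

Best loop USD → CNY → CAD → USD:
USD 5,950,000.00 × 6.9708 (sell USD at bid) = CNY 41,476,260.00
CNY 41,476,260.00 × 0.19715 (sell CNY at bid) = CAD 8,177,044.66
CAD 8,177,044.66 ÷ 1.3654 (buy USD at ask) = USD 5,988,753.96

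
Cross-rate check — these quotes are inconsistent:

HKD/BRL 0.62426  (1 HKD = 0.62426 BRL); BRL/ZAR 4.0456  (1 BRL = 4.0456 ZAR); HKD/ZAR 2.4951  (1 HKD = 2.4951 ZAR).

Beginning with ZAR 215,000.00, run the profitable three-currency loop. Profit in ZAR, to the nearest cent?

Profitable loop is ZAR → HKD → BRL → ZAR:
ZAR 215,000.00 ÷ 2.4951 = HKD 86,168.89
HKD 86,168.89 × 0.62426 = BRL 53,791.79
BRL 53,791.79 × 4.0456 = ZAR 217,620.07
Profit = ZAR 217,620.07 − ZAR 215,000.00

Profit: ZAR 2,620.07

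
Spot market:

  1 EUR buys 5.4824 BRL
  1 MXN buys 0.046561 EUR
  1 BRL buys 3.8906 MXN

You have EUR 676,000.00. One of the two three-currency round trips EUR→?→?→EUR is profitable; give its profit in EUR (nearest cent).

Profitable loop is EUR → MXN → BRL → EUR:
EUR 676,000.00 ÷ 0.046561 = MXN 14,518,588.52
MXN 14,518,588.52 ÷ 3.8906 = BRL 3,731,709.38
BRL 3,731,709.38 ÷ 5.4824 = EUR 680,670.76
Profit = EUR 680,670.76 − EUR 676,000.00

Profit: EUR 4,670.76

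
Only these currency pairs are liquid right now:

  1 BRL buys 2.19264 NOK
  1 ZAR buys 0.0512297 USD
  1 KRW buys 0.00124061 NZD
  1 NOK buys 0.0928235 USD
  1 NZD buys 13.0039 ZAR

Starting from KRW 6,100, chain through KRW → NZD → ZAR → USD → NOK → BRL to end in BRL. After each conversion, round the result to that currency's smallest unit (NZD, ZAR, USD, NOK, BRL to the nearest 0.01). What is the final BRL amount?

BRL 24.76

KRW 6,100 × 0.00124061 = NZD 7.57
NZD 7.57 × 13.0039 = ZAR 98.44
ZAR 98.44 × 0.0512297 = USD 5.04
USD 5.04 ÷ 0.0928235 = NOK 54.30
NOK 54.30 ÷ 2.19264 = BRL 24.76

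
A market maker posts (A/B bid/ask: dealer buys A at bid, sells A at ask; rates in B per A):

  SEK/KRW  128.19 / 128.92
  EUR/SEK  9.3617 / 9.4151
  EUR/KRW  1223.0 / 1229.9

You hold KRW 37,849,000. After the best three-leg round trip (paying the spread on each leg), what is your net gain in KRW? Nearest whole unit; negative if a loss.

Net profit: KRW 287,043

Best loop KRW → SEK → EUR → KRW:
KRW 37,849,000 ÷ 128.92 (buy SEK at ask) = SEK 293,585.17
SEK 293,585.17 ÷ 9.4151 (buy EUR at ask) = EUR 31,182.37
EUR 31,182.37 × 1223.0 (sell EUR at bid) = KRW 38,136,043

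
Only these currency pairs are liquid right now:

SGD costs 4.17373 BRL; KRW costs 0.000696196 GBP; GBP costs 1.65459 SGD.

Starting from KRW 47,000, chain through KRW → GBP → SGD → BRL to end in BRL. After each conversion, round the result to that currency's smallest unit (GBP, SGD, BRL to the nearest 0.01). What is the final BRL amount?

KRW 47,000 × 0.000696196 = GBP 32.72
GBP 32.72 × 1.65459 = SGD 54.14
SGD 54.14 × 4.17373 = BRL 225.97

BRL 225.97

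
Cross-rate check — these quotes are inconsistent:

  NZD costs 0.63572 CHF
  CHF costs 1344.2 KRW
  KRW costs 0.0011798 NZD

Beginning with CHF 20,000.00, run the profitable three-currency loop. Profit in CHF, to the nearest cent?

Profit: CHF 163.60

Profitable loop is CHF → KRW → NZD → CHF:
CHF 20,000.00 × 1344.2 = KRW 26,884,000
KRW 26,884,000 × 0.0011798 = NZD 31,717.74
NZD 31,717.74 × 0.63572 = CHF 20,163.60
Profit = CHF 20,163.60 − CHF 20,000.00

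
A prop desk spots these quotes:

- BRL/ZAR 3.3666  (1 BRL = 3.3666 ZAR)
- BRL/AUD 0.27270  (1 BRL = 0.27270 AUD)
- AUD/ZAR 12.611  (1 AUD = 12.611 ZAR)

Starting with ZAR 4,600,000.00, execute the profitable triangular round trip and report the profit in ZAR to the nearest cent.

Profitable loop is ZAR → BRL → AUD → ZAR:
ZAR 4,600,000.00 ÷ 3.3666 = BRL 1,366,363.69
BRL 1,366,363.69 × 0.27270 = AUD 372,607.38
AUD 372,607.38 × 12.611 = ZAR 4,698,951.65
Profit = ZAR 4,698,951.65 − ZAR 4,600,000.00

Profit: ZAR 98,951.65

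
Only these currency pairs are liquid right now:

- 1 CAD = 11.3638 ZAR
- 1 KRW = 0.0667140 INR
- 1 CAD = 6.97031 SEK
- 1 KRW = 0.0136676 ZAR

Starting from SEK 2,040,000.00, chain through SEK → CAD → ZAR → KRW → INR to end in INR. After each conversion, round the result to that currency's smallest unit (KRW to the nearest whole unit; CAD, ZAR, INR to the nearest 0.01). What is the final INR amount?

SEK 2,040,000.00 ÷ 6.97031 = CAD 292,669.91
CAD 292,669.91 × 11.3638 = ZAR 3,325,842.32
ZAR 3,325,842.32 ÷ 0.0136676 = KRW 243,337,698
KRW 243,337,698 × 0.0667140 = INR 16,234,031.18

INR 16,234,031.18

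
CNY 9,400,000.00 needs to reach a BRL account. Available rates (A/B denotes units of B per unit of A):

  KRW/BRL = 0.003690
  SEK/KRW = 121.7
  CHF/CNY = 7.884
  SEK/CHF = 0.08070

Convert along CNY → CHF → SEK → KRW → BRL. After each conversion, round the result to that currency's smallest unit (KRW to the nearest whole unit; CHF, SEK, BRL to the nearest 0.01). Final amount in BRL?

BRL 6,634,751.30

CNY 9,400,000.00 ÷ 7.884 = CHF 1,192,288.18
CHF 1,192,288.18 ÷ 0.08070 = SEK 14,774,326.89
SEK 14,774,326.89 × 121.7 = KRW 1,798,035,583
KRW 1,798,035,583 × 0.003690 = BRL 6,634,751.30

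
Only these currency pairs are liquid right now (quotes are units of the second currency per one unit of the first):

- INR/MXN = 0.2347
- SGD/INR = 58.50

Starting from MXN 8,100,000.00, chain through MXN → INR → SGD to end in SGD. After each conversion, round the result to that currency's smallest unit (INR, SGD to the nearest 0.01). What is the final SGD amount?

MXN 8,100,000.00 ÷ 0.2347 = INR 34,512,143.16
INR 34,512,143.16 ÷ 58.50 = SGD 589,951.17

SGD 589,951.17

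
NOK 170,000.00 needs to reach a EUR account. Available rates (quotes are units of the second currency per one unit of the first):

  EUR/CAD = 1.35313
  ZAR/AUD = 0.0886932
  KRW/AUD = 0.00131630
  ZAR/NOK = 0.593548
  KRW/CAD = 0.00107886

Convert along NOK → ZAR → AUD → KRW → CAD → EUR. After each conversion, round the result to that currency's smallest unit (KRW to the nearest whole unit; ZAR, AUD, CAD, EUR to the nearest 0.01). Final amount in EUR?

EUR 15,387.01

NOK 170,000.00 ÷ 0.593548 = ZAR 286,413.23
ZAR 286,413.23 × 0.0886932 = AUD 25,402.91
AUD 25,402.91 ÷ 0.00131630 = KRW 19,298,724
KRW 19,298,724 × 0.00107886 = CAD 20,820.62
CAD 20,820.62 ÷ 1.35313 = EUR 15,387.01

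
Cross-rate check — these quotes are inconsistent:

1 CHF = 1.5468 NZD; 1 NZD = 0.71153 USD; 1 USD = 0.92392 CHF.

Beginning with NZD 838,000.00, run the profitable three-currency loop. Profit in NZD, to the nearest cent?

Profitable loop is NZD → USD → CHF → NZD:
NZD 838,000.00 × 0.71153 = USD 596,262.14
USD 596,262.14 × 0.92392 = CHF 550,898.52
CHF 550,898.52 × 1.5468 = NZD 852,129.83
Profit = NZD 852,129.83 − NZD 838,000.00

Profit: NZD 14,129.83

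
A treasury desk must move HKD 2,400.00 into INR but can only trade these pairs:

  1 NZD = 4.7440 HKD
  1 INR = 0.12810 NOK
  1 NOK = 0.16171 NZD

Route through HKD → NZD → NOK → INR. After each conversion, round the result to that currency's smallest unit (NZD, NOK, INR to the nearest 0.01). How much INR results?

HKD 2,400.00 ÷ 4.7440 = NZD 505.90
NZD 505.90 ÷ 0.16171 = NOK 3,128.44
NOK 3,128.44 ÷ 0.12810 = INR 24,421.86

INR 24,421.86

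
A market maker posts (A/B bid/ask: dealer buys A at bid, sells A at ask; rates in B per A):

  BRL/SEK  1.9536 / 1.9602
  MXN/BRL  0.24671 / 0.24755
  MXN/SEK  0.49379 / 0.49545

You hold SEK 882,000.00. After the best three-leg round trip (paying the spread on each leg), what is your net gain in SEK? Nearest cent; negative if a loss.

Best loop SEK → BRL → MXN → SEK:
SEK 882,000.00 ÷ 1.9602 (buy BRL at ask) = BRL 449,954.09
BRL 449,954.09 ÷ 0.24755 (buy MXN at ask) = MXN 1,817,629.11
MXN 1,817,629.11 × 0.49379 (sell MXN at bid) = SEK 897,527.08

Net profit: SEK 15,527.08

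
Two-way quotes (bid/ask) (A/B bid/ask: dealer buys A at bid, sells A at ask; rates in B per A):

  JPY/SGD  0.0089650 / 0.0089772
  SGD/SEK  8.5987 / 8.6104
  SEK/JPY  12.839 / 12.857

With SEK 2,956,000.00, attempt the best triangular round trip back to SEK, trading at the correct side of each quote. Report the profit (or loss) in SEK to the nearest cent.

Net profit: SEK 18,408.12

Best loop SEK → SGD → JPY → SEK:
SEK 2,956,000.00 ÷ 8.6104 (buy SGD at ask) = SGD 343,305.77
SGD 343,305.77 ÷ 0.0089772 (buy JPY at ask) = JPY 38,241,965
JPY 38,241,965 ÷ 12.857 (buy SEK at ask) = SEK 2,974,408.12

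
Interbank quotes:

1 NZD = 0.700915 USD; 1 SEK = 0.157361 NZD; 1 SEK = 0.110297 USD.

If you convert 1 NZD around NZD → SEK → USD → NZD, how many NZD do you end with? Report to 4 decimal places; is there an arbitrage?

Around NZD → SEK → USD → NZD: 1 ÷ 0.157361 × 0.110297 ÷ 0.700915 = 1.000003
Product ≈ 1 (deviation 0.000%, within rounding noise).

1.0000 (no arbitrage)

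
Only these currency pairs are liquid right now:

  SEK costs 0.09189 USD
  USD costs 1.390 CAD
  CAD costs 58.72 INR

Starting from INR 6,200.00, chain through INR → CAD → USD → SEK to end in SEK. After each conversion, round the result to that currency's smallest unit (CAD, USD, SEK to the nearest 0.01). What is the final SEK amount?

SEK 826.64

INR 6,200.00 ÷ 58.72 = CAD 105.59
CAD 105.59 ÷ 1.390 = USD 75.96
USD 75.96 ÷ 0.09189 = SEK 826.64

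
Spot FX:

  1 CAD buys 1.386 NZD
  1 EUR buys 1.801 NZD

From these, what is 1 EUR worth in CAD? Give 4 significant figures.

1 EUR × 1.801 = 1.801 NZD
1.801 NZD ÷ 1.386 = 1.29942 CAD

EUR/CAD = 1.299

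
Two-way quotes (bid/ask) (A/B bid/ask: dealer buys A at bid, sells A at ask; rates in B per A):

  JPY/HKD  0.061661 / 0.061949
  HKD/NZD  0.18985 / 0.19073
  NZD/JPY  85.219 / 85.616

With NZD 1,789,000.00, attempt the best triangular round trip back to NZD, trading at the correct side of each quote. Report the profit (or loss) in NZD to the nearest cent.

Best loop NZD → JPY → HKD → NZD:
NZD 1,789,000.00 × 85.219 (sell NZD at bid) = JPY 152,456,791
JPY 152,456,791 × 0.061661 (sell JPY at bid) = HKD 9,400,638.19
HKD 9,400,638.19 × 0.18985 (sell HKD at bid) = NZD 1,784,711.16

Net result: NZD -4,288.84 (no profitable arbitrage after spreads)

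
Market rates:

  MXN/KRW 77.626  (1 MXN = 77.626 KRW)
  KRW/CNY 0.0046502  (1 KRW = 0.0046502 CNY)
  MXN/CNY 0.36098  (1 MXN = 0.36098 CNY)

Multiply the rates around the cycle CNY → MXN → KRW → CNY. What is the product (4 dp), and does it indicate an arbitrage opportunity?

Around CNY → MXN → KRW → CNY: 1 ÷ 0.36098 × 77.626 × 0.0046502 = 0.999990
Product ≈ 1 (deviation 0.001%, within rounding noise).

1.0000 (no arbitrage)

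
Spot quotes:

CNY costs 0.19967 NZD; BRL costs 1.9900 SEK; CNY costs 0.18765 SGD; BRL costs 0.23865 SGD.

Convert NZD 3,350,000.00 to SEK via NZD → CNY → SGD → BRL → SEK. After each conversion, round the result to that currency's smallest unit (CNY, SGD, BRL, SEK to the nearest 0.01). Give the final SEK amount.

NZD 3,350,000.00 ÷ 0.19967 = CNY 16,777,683.18
CNY 16,777,683.18 × 0.18765 = SGD 3,148,332.25
SGD 3,148,332.25 ÷ 0.23865 = BRL 13,192,257.49
BRL 13,192,257.49 × 1.9900 = SEK 26,252,592.41

SEK 26,252,592.41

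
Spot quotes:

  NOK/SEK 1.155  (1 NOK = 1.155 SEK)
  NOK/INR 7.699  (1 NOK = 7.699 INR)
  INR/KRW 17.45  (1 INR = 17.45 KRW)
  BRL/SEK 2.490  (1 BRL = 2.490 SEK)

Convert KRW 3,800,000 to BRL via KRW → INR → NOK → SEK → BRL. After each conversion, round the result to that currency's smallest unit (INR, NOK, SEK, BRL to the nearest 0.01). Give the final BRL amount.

BRL 13,120.08

KRW 3,800,000 ÷ 17.45 = INR 217,765.04
INR 217,765.04 ÷ 7.699 = NOK 28,284.85
NOK 28,284.85 × 1.155 = SEK 32,669.00
SEK 32,669.00 ÷ 2.490 = BRL 13,120.08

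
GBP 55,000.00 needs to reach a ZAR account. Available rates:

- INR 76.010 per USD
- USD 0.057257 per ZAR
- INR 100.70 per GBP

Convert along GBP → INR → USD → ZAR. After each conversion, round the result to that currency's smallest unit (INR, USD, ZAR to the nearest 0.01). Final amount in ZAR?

ZAR 1,272,602.65

GBP 55,000.00 × 100.70 = INR 5,538,500.00
INR 5,538,500.00 ÷ 76.010 = USD 72,865.41
USD 72,865.41 ÷ 0.057257 = ZAR 1,272,602.65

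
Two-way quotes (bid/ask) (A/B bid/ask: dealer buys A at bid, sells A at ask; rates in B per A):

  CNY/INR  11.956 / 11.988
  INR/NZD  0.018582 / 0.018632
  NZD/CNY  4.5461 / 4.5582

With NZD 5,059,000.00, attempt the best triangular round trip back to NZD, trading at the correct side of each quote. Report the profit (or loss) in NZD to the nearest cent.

Best loop NZD → CNY → INR → NZD:
NZD 5,059,000.00 × 4.5461 (sell NZD at bid) = CNY 22,998,719.90
CNY 22,998,719.90 × 11.956 (sell CNY at bid) = INR 274,972,695.12
INR 274,972,695.12 × 0.018582 (sell INR at bid) = NZD 5,109,542.62

Net profit: NZD 50,542.62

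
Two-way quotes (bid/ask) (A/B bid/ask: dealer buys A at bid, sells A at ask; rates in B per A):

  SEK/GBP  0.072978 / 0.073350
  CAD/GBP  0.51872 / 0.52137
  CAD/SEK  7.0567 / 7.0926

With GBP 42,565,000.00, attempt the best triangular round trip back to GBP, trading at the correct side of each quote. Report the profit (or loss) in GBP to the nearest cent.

Net result: GBP -124,543.66 (no profitable arbitrage after spreads)

Best loop GBP → SEK → CAD → GBP:
GBP 42,565,000.00 ÷ 0.073350 (buy SEK at ask) = SEK 580,299,931.83
SEK 580,299,931.83 ÷ 7.0926 (buy CAD at ask) = CAD 81,817,659.51
CAD 81,817,659.51 × 0.51872 (sell CAD at bid) = GBP 42,440,456.34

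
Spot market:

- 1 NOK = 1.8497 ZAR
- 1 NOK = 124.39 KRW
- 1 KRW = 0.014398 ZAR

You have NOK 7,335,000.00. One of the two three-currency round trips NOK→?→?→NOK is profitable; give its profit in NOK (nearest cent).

Profitable loop is NOK → ZAR → KRW → NOK:
NOK 7,335,000.00 × 1.8497 = ZAR 13,567,549.50
ZAR 13,567,549.50 ÷ 0.014398 = KRW 942,321,816
KRW 942,321,816 ÷ 124.39 = NOK 7,575,543.17
Profit = NOK 7,575,543.17 − NOK 7,335,000.00

Profit: NOK 240,543.17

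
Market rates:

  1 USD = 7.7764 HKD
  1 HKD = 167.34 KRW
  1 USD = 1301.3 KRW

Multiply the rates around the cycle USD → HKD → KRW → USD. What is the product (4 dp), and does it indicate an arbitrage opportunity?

1.0000 (no arbitrage)

Around USD → HKD → KRW → USD: 1 × 7.7764 × 167.34 ÷ 1301.3 = 1.000002
Product ≈ 1 (deviation 0.000%, within rounding noise).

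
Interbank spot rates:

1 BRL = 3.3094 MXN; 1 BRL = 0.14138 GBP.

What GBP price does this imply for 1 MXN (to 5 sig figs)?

1 MXN ÷ 3.3094 = 0.30217 BRL
0.30217 BRL × 0.14138 = 0.0427207 GBP

MXN/GBP = 0.042721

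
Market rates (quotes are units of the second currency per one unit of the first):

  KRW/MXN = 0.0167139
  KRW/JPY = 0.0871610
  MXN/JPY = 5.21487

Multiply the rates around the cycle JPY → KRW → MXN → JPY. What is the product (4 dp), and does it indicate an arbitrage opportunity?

1.0000 (no arbitrage)

Around JPY → KRW → MXN → JPY: 1 ÷ 0.0871610 × 0.0167139 × 5.21487 = 0.999998
Product ≈ 1 (deviation 0.000%, within rounding noise).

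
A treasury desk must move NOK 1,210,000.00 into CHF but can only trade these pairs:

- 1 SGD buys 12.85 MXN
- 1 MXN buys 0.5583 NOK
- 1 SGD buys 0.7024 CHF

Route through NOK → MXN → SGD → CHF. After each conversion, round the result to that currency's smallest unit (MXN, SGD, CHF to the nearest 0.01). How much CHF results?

NOK 1,210,000.00 ÷ 0.5583 = MXN 2,167,293.57
MXN 2,167,293.57 ÷ 12.85 = SGD 168,660.98
SGD 168,660.98 × 0.7024 = CHF 118,467.47

CHF 118,467.47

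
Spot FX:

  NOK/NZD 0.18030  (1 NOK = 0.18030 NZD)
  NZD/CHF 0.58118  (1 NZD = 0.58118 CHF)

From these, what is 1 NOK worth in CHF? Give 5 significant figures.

NOK/CHF = 0.10479

1 NOK × 0.18030 = 0.1803 NZD
0.1803 NZD × 0.58118 = 0.104787 CHF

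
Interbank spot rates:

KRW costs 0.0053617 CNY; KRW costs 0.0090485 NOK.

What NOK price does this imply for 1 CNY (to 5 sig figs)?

CNY/NOK = 1.6876

1 CNY ÷ 0.0053617 = 186.508 KRW
186.508 KRW × 0.0090485 = 1.68762 NOK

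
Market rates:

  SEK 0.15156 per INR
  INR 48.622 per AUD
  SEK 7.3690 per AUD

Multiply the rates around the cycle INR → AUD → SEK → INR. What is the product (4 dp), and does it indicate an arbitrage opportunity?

Around INR → AUD → SEK → INR: 1 ÷ 48.622 × 7.3690 ÷ 0.15156 = 0.999980
Product ≈ 1 (deviation 0.002%, within rounding noise).

1.0000 (no arbitrage)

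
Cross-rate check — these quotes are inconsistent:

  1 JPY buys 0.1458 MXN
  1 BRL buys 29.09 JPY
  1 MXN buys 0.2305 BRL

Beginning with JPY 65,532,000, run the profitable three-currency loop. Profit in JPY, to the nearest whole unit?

Profitable loop is JPY → BRL → MXN → JPY:
JPY 65,532,000 ÷ 29.09 = BRL 2,252,732.90
BRL 2,252,732.90 ÷ 0.2305 = MXN 9,773,244.68
MXN 9,773,244.68 ÷ 0.1458 = JPY 67,031,856
Profit = JPY 67,031,856 − JPY 65,532,000

Profit: JPY 1,499,856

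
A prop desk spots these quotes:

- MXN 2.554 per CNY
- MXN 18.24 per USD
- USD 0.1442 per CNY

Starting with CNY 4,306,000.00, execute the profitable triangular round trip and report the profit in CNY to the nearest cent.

Profit: CNY 128,485.38

Profitable loop is CNY → USD → MXN → CNY:
CNY 4,306,000.00 × 0.1442 = USD 620,925.20
USD 620,925.20 × 18.24 = MXN 11,325,675.65
MXN 11,325,675.65 ÷ 2.554 = CNY 4,434,485.38
Profit = CNY 4,434,485.38 − CNY 4,306,000.00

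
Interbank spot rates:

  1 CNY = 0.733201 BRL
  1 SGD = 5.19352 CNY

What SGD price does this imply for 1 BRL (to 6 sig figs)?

1 BRL ÷ 0.733201 = 1.36388 CNY
1.36388 CNY ÷ 5.19352 = 0.262612 SGD

BRL/SGD = 0.262612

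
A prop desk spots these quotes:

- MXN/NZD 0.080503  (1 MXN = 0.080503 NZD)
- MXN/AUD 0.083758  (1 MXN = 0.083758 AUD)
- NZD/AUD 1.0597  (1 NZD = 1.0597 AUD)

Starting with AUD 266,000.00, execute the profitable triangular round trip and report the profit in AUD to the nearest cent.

Profitable loop is AUD → MXN → NZD → AUD:
AUD 266,000.00 ÷ 0.083758 = MXN 3,175,816.04
MXN 3,175,816.04 × 0.080503 = NZD 255,662.72
NZD 255,662.72 × 1.0597 = AUD 270,925.78
Profit = AUD 270,925.78 − AUD 266,000.00

Profit: AUD 4,925.78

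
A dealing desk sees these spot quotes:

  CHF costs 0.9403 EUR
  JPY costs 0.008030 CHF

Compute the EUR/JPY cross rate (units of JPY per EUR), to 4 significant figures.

1 EUR ÷ 0.9403 = 1.06349 CHF
1.06349 CHF ÷ 0.008030 = 132.44 JPY

EUR/JPY = 132.4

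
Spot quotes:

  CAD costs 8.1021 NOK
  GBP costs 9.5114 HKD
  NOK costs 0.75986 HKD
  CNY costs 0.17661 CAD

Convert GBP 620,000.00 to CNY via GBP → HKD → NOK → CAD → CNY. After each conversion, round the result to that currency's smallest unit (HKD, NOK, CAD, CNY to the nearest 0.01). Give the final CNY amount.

GBP 620,000.00 × 9.5114 = HKD 5,897,068.00
HKD 5,897,068.00 ÷ 0.75986 = NOK 7,760,729.61
NOK 7,760,729.61 ÷ 8.1021 = CAD 957,866.43
CAD 957,866.43 ÷ 0.17661 = CNY 5,423,625.11

CNY 5,423,625.11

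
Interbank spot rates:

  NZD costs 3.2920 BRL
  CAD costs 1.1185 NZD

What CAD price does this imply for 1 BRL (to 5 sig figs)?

1 BRL ÷ 3.2920 = 0.303767 NZD
0.303767 NZD ÷ 1.1185 = 0.271584 CAD

BRL/CAD = 0.27158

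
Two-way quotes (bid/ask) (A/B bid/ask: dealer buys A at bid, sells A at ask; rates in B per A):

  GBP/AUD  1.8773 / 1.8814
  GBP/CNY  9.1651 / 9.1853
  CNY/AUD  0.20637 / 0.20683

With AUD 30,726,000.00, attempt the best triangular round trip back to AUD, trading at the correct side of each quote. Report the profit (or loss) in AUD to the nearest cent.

Best loop AUD → GBP → CNY → AUD:
AUD 30,726,000.00 ÷ 1.8814 (buy GBP at ask) = GBP 16,331,455.30
GBP 16,331,455.30 × 9.1651 (sell GBP at bid) = CNY 149,679,420.96
CNY 149,679,420.96 × 0.20637 (sell CNY at bid) = AUD 30,889,342.10

Net profit: AUD 163,342.10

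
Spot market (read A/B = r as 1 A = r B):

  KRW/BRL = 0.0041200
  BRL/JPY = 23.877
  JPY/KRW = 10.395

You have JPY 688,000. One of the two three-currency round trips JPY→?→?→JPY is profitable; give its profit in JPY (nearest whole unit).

Profitable loop is JPY → KRW → BRL → JPY:
JPY 688,000 × 10.395 = KRW 7,151,760
KRW 7,151,760 × 0.0041200 = BRL 29,465.25
BRL 29,465.25 × 23.877 = JPY 703,542
Profit = JPY 703,542 − JPY 688,000

Profit: JPY 15,542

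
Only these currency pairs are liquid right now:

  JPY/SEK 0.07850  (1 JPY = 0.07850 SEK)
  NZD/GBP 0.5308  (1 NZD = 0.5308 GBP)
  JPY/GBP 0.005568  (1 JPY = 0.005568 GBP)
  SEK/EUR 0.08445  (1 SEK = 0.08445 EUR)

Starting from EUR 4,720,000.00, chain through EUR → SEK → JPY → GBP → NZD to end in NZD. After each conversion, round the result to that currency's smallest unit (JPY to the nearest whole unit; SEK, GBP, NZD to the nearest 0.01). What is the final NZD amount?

EUR 4,720,000.00 ÷ 0.08445 = SEK 55,891,059.80
SEK 55,891,059.80 ÷ 0.07850 = JPY 711,988,023
JPY 711,988,023 × 0.005568 = GBP 3,964,349.31
GBP 3,964,349.31 ÷ 0.5308 = NZD 7,468,630.95

NZD 7,468,630.95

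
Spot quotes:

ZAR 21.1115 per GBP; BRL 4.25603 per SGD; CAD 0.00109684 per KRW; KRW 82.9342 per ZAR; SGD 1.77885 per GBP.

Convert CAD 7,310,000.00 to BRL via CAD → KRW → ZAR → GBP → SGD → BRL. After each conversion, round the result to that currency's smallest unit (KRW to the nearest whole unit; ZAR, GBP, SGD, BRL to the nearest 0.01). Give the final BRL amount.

CAD 7,310,000.00 ÷ 0.00109684 = KRW 6,664,600,124
KRW 6,664,600,124 ÷ 82.9342 = ZAR 80,360,094.20
ZAR 80,360,094.20 ÷ 21.1115 = GBP 3,806,460.66
GBP 3,806,460.66 × 1.77885 = SGD 6,771,122.55
SGD 6,771,122.55 × 4.25603 = BRL 28,818,100.71

BRL 28,818,100.71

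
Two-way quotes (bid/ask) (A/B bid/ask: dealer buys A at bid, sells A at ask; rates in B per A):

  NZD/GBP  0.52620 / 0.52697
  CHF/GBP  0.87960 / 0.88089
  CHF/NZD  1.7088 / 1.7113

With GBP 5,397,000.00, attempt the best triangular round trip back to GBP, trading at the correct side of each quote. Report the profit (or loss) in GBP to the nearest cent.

Best loop GBP → CHF → NZD → GBP:
GBP 5,397,000.00 ÷ 0.88089 (buy CHF at ask) = CHF 6,126,758.17
CHF 6,126,758.17 × 1.7088 (sell CHF at bid) = NZD 10,469,404.35
NZD 10,469,404.35 × 0.52620 (sell NZD at bid) = GBP 5,509,000.57

Net profit: GBP 112,000.57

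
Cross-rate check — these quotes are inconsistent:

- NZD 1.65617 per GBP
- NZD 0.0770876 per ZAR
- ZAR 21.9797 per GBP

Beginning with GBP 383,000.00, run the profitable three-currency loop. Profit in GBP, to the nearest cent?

Profitable loop is GBP → ZAR → NZD → GBP:
GBP 383,000.00 × 21.9797 = ZAR 8,418,225.10
ZAR 8,418,225.10 × 0.0770876 = NZD 648,940.77
NZD 648,940.77 ÷ 1.65617 = GBP 391,832.22
Profit = GBP 391,832.22 − GBP 383,000.00

Profit: GBP 8,832.22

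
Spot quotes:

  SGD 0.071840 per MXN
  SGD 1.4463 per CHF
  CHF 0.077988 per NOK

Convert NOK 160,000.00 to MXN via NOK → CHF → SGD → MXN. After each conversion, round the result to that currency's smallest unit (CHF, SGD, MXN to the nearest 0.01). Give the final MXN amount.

NOK 160,000.00 × 0.077988 = CHF 12,478.08
CHF 12,478.08 × 1.4463 = SGD 18,047.05
SGD 18,047.05 ÷ 0.071840 = MXN 251,211.72

MXN 251,211.72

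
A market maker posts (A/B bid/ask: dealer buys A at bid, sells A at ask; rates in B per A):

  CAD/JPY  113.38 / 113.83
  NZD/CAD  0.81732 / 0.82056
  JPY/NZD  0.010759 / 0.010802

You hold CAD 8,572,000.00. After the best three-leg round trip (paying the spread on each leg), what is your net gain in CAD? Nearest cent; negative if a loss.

Best loop CAD → JPY → NZD → CAD:
CAD 8,572,000.00 × 113.38 (sell CAD at bid) = JPY 971,893,360
JPY 971,893,360 × 0.010759 (sell JPY at bid) = NZD 10,456,600.66
NZD 10,456,600.66 × 0.81732 (sell NZD at bid) = CAD 8,546,388.85

Net result: CAD -25,611.15 (no profitable arbitrage after spreads)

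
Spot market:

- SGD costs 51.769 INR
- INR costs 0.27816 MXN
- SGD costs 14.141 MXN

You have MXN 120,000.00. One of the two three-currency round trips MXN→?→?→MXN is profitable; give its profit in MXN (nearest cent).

Profit: MXN 2,198.42

Profitable loop is MXN → SGD → INR → MXN:
MXN 120,000.00 ÷ 14.141 = SGD 8,485.96
SGD 8,485.96 × 51.769 = INR 439,309.81
INR 439,309.81 × 0.27816 = MXN 122,198.42
Profit = MXN 122,198.42 − MXN 120,000.00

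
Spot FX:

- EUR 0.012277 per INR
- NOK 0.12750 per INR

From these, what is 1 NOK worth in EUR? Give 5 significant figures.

1 NOK ÷ 0.12750 = 7.84314 INR
7.84314 INR × 0.012277 = 0.0962902 EUR

NOK/EUR = 0.096290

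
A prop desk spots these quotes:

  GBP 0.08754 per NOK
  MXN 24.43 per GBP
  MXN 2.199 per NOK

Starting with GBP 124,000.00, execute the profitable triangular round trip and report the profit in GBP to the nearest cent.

Profitable loop is GBP → NOK → MXN → GBP:
GBP 124,000.00 ÷ 0.08754 = NOK 1,416,495.32
NOK 1,416,495.32 × 2.199 = MXN 3,114,873.20
MXN 3,114,873.20 ÷ 24.43 = GBP 127,501.97
Profit = GBP 127,501.97 − GBP 124,000.00

Profit: GBP 3,501.97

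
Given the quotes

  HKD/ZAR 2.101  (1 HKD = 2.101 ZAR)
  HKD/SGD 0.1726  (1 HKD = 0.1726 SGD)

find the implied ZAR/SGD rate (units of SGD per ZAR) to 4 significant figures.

1 ZAR ÷ 2.101 = 0.475964 HKD
0.475964 HKD × 0.1726 = 0.0821514 SGD

ZAR/SGD = 0.08215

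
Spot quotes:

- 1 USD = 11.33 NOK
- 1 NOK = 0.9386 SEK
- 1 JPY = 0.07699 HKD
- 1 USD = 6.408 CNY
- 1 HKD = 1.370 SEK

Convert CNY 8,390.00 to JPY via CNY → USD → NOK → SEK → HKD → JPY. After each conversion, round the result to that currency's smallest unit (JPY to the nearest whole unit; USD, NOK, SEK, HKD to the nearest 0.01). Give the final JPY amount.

CNY 8,390.00 ÷ 6.408 = USD 1,309.30
USD 1,309.30 × 11.33 = NOK 14,834.37
NOK 14,834.37 × 0.9386 = SEK 13,923.54
SEK 13,923.54 ÷ 1.370 = HKD 10,163.17
HKD 10,163.17 ÷ 0.07699 = JPY 132,006

JPY 132,006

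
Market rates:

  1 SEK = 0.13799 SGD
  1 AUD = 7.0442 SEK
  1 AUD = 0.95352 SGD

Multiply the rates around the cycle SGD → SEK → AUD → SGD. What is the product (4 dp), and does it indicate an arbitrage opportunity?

0.9810 (arbitrage exists)

Around SGD → SEK → AUD → SGD: 1 ÷ 0.13799 ÷ 7.0442 × 0.95352 = 0.980958
Product < 1; profitable direction is SGD → AUD → SEK → SGD.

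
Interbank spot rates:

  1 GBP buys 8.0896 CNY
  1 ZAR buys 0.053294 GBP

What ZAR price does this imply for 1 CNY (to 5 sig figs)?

1 CNY ÷ 8.0896 = 0.123616 GBP
0.123616 GBP ÷ 0.053294 = 2.3195 ZAR

CNY/ZAR = 2.3195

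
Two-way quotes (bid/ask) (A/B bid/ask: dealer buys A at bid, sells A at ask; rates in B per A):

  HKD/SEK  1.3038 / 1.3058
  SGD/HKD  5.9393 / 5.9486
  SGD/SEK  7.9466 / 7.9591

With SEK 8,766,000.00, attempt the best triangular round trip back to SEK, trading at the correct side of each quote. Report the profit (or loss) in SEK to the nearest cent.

Best loop SEK → HKD → SGD → SEK:
SEK 8,766,000.00 ÷ 1.3058 (buy HKD at ask) = HKD 6,713,126.05
HKD 6,713,126.05 ÷ 5.9486 (buy SGD at ask) = SGD 1,128,522.01
SGD 1,128,522.01 × 7.9466 (sell SGD at bid) = SEK 8,967,913.04

Net profit: SEK 201,913.04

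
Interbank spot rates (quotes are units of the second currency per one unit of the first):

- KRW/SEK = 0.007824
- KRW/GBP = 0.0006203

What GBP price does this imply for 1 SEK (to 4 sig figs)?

SEK/GBP = 0.07928

1 SEK ÷ 0.007824 = 127.812 KRW
127.812 KRW × 0.0006203 = 0.0792817 GBP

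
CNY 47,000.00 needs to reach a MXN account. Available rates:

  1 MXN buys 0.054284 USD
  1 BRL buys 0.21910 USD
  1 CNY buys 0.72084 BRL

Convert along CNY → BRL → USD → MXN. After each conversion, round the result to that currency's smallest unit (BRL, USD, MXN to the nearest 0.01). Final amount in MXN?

CNY 47,000.00 × 0.72084 = BRL 33,879.48
BRL 33,879.48 × 0.21910 = USD 7,422.99
USD 7,422.99 ÷ 0.054284 = MXN 136,743.61

MXN 136,743.61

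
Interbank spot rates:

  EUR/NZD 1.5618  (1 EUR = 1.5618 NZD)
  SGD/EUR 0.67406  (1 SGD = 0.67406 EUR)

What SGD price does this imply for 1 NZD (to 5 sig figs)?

1 NZD ÷ 1.5618 = 0.640287 EUR
0.640287 EUR ÷ 0.67406 = 0.949896 SGD

NZD/SGD = 0.94990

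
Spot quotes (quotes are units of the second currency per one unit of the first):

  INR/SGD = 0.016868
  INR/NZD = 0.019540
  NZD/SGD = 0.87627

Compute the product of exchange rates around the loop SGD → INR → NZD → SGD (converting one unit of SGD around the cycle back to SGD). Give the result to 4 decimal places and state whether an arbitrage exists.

Around SGD → INR → NZD → SGD: 1 ÷ 0.016868 × 0.019540 × 0.87627 = 1.015077
Product > 1; profitable direction is SGD → INR → NZD → SGD.

1.0151 (arbitrage exists)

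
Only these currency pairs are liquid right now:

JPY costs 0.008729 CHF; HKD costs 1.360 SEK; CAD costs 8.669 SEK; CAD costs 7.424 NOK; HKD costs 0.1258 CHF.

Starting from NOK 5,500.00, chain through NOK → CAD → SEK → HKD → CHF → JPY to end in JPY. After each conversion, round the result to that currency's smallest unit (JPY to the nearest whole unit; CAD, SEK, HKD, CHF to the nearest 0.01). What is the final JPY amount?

NOK 5,500.00 ÷ 7.424 = CAD 740.84
CAD 740.84 × 8.669 = SEK 6,422.34
SEK 6,422.34 ÷ 1.360 = HKD 4,722.31
HKD 4,722.31 × 0.1258 = CHF 594.07
CHF 594.07 ÷ 0.008729 = JPY 68,057

JPY 68,057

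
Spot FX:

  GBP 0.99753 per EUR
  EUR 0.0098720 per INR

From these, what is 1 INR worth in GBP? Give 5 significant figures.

INR/GBP = 0.0098476

1 INR × 0.0098720 = 0.009872 EUR
0.009872 EUR × 0.99753 = 0.00984762 GBP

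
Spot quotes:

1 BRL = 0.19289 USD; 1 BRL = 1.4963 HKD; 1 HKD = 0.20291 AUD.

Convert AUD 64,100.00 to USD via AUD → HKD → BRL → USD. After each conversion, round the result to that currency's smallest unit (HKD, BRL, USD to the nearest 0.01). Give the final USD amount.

USD 40,723.55

AUD 64,100.00 ÷ 0.20291 = HKD 315,903.60
HKD 315,903.60 ÷ 1.4963 = BRL 211,123.17
BRL 211,123.17 × 0.19289 = USD 40,723.55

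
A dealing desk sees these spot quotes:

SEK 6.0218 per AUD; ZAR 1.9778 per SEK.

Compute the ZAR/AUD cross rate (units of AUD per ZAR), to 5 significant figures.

1 ZAR ÷ 1.9778 = 0.505612 SEK
0.505612 SEK ÷ 6.0218 = 0.0839636 AUD

ZAR/AUD = 0.083964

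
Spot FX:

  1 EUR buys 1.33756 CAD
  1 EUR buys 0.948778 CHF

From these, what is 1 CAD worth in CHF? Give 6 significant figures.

1 CAD ÷ 1.33756 = 0.74763 EUR
0.74763 EUR × 0.948778 = 0.709335 CHF

CAD/CHF = 0.709335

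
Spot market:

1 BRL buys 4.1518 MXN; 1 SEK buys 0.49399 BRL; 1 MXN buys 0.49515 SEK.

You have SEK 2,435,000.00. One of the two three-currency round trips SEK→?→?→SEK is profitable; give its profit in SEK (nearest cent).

Profit: SEK 37,807.62

Profitable loop is SEK → BRL → MXN → SEK:
SEK 2,435,000.00 × 0.49399 = BRL 1,202,865.65
BRL 1,202,865.65 × 4.1518 = MXN 4,994,057.61
MXN 4,994,057.61 × 0.49515 = SEK 2,472,807.62
Profit = SEK 2,472,807.62 − SEK 2,435,000.00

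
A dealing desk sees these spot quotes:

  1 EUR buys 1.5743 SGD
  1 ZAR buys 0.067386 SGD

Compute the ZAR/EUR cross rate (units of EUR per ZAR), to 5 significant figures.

1 ZAR × 0.067386 = 0.067386 SGD
0.067386 SGD ÷ 1.5743 = 0.0428038 EUR

ZAR/EUR = 0.042804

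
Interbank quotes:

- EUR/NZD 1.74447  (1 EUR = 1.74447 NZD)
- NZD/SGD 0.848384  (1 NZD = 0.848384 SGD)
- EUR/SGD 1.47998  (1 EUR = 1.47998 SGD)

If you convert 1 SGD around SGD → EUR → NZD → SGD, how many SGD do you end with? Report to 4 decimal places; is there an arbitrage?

1.0000 (no arbitrage)

Around SGD → EUR → NZD → SGD: 1 ÷ 1.47998 × 1.74447 × 0.848384 = 1.000000
Product ≈ 1 (deviation 0.000%, within rounding noise).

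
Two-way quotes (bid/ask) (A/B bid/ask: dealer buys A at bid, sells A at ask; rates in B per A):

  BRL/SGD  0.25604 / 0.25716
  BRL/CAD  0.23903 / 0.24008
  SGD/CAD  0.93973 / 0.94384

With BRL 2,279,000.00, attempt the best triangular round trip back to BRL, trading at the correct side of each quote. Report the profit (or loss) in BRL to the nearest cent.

Net profit: BRL 5,016.58

Best loop BRL → SGD → CAD → BRL:
BRL 2,279,000.00 × 0.25604 (sell BRL at bid) = SGD 583,515.16
SGD 583,515.16 × 0.93973 (sell SGD at bid) = CAD 548,346.70
CAD 548,346.70 ÷ 0.24008 (buy BRL at ask) = BRL 2,284,016.58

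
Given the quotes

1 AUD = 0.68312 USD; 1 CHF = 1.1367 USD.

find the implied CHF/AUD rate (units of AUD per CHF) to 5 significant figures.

CHF/AUD = 1.6640

1 CHF × 1.1367 = 1.1367 USD
1.1367 USD ÷ 0.68312 = 1.66398 AUD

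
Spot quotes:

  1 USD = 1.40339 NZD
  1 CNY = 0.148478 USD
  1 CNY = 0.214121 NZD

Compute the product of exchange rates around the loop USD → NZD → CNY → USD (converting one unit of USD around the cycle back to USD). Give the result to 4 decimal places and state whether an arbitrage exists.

0.9732 (arbitrage exists)

Around USD → NZD → CNY → USD: 1 × 1.40339 ÷ 0.214121 × 0.148478 = 0.973153
Product < 1; profitable direction is USD → CNY → NZD → USD.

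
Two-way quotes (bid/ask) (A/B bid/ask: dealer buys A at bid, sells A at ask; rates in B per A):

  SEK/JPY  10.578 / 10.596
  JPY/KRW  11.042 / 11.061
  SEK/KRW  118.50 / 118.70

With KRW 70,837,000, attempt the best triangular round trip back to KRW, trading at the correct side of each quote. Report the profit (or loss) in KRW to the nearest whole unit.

Net profit: KRW 784,295

Best loop KRW → JPY → SEK → KRW:
KRW 70,837,000 ÷ 11.061 (buy JPY at ask) = JPY 6,404,213
JPY 6,404,213 ÷ 10.596 (buy SEK at ask) = SEK 604,399.11
SEK 604,399.11 × 118.50 (sell SEK at bid) = KRW 71,621,295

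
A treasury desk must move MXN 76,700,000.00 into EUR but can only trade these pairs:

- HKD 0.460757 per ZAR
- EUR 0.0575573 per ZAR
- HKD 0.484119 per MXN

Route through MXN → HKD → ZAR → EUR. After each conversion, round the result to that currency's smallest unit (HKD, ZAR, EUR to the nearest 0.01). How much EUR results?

MXN 76,700,000.00 × 0.484119 = HKD 37,131,927.30
HKD 37,131,927.30 ÷ 0.460757 = ZAR 80,588,959.69
ZAR 80,588,959.69 × 0.0575573 = EUR 4,638,482.93

EUR 4,638,482.93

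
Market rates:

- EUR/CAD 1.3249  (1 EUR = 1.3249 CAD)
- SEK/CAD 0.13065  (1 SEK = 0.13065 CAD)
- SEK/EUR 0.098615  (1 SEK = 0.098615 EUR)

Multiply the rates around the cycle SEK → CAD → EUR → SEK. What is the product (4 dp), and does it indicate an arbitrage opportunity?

Around SEK → CAD → EUR → SEK: 1 × 0.13065 ÷ 1.3249 ÷ 0.098615 = 0.999962
Product ≈ 1 (deviation 0.004%, within rounding noise).

1.0000 (no arbitrage)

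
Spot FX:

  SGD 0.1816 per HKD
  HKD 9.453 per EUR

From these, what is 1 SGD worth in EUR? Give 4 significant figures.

SGD/EUR = 0.5825

1 SGD ÷ 0.1816 = 5.50661 HKD
5.50661 HKD ÷ 9.453 = 0.582525 EUR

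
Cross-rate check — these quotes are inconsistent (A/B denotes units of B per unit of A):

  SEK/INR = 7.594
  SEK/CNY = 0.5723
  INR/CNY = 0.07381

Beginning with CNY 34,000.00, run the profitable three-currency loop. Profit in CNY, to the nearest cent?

Profitable loop is CNY → INR → SEK → CNY:
CNY 34,000.00 ÷ 0.07381 = INR 460,642.19
INR 460,642.19 ÷ 7.594 = SEK 60,658.70
SEK 60,658.70 × 0.5723 = CNY 34,714.98
Profit = CNY 34,714.98 − CNY 34,000.00

Profit: CNY 714.98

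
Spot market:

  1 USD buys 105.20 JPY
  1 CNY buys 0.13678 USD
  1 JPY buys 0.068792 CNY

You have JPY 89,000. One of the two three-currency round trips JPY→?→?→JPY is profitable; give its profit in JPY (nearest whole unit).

Profit: JPY 911

Profitable loop is JPY → USD → CNY → JPY:
JPY 89,000 ÷ 105.20 = USD 846.01
USD 846.01 ÷ 0.13678 = CNY 6,185.17
CNY 6,185.17 ÷ 0.068792 = JPY 89,911
Profit = JPY 89,911 − JPY 89,000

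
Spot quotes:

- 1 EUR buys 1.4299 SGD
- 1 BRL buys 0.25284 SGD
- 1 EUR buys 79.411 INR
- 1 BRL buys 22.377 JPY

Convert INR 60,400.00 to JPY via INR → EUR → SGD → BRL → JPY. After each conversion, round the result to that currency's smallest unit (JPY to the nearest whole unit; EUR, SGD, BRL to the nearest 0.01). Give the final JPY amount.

JPY 96,254

INR 60,400.00 ÷ 79.411 = EUR 760.60
EUR 760.60 × 1.4299 = SGD 1,087.58
SGD 1,087.58 ÷ 0.25284 = BRL 4,301.46
BRL 4,301.46 × 22.377 = JPY 96,254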